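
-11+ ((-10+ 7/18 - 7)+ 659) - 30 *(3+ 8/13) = 522.93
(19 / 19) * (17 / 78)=17 / 78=0.22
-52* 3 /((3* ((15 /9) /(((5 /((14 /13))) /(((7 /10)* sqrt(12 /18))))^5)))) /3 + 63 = 63- 84846251953125* sqrt(6) /564950498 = -367809.98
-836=-836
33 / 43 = 0.77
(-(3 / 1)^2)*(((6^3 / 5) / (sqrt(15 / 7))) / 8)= -81*sqrt(105) / 25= -33.20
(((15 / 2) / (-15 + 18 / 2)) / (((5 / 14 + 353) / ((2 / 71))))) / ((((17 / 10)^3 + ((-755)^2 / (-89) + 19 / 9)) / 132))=1233540000 / 599982889675273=0.00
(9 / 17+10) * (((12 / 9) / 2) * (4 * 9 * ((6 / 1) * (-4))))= -103104 / 17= -6064.94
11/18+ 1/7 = 95/126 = 0.75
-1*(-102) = 102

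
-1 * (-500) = 500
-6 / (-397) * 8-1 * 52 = -51.88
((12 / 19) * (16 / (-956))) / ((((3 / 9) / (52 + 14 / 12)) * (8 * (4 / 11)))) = -10527 / 18164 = -0.58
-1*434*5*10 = -21700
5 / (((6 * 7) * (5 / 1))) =1 / 42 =0.02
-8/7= -1.14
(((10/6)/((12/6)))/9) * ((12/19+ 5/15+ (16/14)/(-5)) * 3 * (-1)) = -1469/7182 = -0.20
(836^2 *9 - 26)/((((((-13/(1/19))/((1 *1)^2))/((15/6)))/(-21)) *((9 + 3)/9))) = 990680985/988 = 1002713.55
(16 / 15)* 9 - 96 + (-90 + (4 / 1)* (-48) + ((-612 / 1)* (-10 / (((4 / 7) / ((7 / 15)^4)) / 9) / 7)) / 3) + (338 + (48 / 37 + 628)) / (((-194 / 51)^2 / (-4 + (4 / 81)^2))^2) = -5576356992593624498 / 72532471503544875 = -76.88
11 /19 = 0.58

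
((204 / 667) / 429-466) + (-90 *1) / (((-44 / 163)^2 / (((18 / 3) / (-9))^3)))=-314867779 / 3147573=-100.04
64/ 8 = 8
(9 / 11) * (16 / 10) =72 / 55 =1.31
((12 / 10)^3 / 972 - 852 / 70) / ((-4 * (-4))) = -23959 / 31500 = -0.76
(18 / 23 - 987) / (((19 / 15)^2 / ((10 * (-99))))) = 5052638250 / 8303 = 608531.65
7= 7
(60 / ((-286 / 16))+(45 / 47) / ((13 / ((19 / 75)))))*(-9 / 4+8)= -2579979 / 134420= -19.19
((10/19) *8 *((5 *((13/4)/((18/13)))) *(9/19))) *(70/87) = 18.83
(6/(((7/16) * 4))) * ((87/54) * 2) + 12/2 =358/21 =17.05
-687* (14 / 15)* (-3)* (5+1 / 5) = 250068 / 25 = 10002.72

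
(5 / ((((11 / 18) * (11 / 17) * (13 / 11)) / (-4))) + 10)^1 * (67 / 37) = -314230 / 5291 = -59.39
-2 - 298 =-300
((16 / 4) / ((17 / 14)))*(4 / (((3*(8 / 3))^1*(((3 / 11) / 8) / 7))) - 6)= 16240 / 51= 318.43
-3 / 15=-1 / 5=-0.20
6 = 6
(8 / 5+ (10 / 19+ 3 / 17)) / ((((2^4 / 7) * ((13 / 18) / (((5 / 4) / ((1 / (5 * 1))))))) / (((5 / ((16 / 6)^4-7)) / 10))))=94890285 / 948369344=0.10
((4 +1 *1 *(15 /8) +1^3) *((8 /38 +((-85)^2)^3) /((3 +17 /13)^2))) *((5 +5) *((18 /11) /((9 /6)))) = 90827032100441325 /59584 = 1524352713823.20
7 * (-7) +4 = -45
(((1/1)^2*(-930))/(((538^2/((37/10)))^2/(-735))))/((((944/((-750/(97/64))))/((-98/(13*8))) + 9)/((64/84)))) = 16376149125/2121406481038829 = 0.00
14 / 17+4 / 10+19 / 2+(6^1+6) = 3863 / 170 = 22.72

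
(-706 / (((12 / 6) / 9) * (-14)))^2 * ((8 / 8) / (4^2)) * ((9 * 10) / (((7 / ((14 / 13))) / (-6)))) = -267386.07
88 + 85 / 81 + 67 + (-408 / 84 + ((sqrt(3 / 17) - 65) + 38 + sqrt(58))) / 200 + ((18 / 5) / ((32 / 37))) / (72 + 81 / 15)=sqrt(51) / 3400 + sqrt(58) / 200 + 1520827057 / 9752400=155.98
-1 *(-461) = 461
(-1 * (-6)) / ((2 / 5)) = 15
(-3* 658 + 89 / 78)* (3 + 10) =-25647.17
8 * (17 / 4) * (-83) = -2822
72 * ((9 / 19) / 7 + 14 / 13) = 142488 / 1729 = 82.41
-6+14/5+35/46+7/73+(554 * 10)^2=515311924657/16790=30691597.66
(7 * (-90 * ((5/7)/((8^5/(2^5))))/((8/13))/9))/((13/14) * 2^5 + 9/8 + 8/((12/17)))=-105/55808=-0.00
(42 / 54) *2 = 14 / 9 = 1.56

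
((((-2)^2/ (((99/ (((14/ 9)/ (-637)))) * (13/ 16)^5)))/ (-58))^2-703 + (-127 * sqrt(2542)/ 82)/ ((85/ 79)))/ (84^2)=-535825078923799217935396031/ 5378067932982149946254457744-10033 * sqrt(2542)/ 49180320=-0.11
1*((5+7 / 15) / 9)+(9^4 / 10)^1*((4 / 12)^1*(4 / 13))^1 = 119164 / 1755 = 67.90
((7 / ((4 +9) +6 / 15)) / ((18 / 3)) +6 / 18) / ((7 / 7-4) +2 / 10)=-845 / 5628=-0.15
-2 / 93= -0.02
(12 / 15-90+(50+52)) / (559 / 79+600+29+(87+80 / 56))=35392 / 2003255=0.02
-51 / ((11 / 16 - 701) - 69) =272 / 4103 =0.07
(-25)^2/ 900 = 25/ 36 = 0.69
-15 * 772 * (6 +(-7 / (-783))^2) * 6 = -28398660760 / 68121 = -416885.55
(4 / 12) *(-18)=-6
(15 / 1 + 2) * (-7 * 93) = -11067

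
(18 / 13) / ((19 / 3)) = 54 / 247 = 0.22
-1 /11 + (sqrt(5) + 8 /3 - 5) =-80 /33 + sqrt(5) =-0.19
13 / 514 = 0.03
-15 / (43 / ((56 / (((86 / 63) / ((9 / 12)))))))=-19845 / 1849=-10.73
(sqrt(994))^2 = 994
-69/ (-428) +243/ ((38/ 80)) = 4161471/ 8132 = 511.74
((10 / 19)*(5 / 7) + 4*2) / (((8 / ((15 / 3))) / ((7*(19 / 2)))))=348.12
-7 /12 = -0.58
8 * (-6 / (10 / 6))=-144 / 5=-28.80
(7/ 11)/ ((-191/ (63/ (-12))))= 147/ 8404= 0.02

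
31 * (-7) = -217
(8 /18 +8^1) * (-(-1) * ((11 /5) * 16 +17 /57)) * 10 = 2997.63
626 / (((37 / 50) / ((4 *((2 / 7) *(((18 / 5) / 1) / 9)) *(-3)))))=-300480 / 259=-1160.15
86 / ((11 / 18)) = 1548 / 11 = 140.73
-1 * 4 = -4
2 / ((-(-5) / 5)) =2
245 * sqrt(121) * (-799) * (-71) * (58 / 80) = 886730999 / 8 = 110841374.88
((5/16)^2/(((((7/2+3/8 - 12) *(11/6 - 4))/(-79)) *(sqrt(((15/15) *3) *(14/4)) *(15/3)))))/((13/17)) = -1343 *sqrt(42)/246064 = -0.04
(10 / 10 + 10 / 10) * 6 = 12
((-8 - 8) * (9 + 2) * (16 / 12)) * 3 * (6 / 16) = -264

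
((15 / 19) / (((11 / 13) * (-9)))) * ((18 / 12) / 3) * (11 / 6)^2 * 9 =-715 / 456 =-1.57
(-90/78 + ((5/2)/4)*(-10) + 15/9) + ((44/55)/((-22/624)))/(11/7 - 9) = -23017/8580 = -2.68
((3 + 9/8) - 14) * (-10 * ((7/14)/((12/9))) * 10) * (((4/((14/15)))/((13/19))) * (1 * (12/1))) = 5065875/182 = 27834.48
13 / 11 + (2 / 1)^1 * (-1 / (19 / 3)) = 181 / 209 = 0.87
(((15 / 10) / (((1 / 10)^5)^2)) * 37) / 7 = 555000000000 / 7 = 79285714285.71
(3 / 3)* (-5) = -5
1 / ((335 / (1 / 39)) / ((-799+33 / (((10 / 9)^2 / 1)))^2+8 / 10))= 29671729 / 650000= 45.65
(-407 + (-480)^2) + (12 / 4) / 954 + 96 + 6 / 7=512180029 / 2226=230089.86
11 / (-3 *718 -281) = -11 / 2435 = -0.00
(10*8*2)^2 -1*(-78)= 25678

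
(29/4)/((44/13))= 377/176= 2.14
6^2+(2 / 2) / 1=37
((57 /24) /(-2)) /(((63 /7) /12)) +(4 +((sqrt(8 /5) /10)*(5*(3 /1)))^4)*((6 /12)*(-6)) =-15739 /300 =-52.46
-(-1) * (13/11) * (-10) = -130/11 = -11.82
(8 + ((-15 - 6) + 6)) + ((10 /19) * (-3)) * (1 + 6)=-343 /19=-18.05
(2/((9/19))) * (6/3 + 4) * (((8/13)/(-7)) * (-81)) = 16416/91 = 180.40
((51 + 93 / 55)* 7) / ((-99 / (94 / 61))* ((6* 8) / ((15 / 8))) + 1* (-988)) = -476721 / 3402718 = -0.14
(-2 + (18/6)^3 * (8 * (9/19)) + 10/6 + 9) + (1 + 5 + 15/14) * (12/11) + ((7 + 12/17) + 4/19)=858817/6783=126.61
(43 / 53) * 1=43 / 53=0.81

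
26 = 26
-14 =-14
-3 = -3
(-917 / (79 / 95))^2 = 7589023225 / 6241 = 1215994.75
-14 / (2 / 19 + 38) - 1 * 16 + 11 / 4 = -9859 / 724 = -13.62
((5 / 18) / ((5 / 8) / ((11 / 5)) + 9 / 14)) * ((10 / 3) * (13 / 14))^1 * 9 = 14300 / 1713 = 8.35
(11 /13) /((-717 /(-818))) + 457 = 4268695 /9321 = 457.97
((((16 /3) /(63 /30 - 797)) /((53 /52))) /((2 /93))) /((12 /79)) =-2546960 /1263891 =-2.02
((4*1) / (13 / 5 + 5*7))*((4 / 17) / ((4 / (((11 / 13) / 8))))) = 55 / 83096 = 0.00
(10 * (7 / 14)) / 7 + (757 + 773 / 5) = 31931 / 35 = 912.31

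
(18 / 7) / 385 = 0.01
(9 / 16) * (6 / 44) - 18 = -6309 / 352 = -17.92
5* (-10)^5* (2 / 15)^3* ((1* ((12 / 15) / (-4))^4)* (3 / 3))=-256 / 135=-1.90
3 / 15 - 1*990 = -989.80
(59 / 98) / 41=59 / 4018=0.01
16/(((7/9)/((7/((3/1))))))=48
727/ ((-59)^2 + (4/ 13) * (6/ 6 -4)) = 0.21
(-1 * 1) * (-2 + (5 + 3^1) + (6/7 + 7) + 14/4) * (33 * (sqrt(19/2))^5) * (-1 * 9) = 1433982.00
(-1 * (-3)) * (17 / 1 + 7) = 72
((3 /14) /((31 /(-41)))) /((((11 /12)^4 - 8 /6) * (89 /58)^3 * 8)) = 31102413696 /1989788396911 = 0.02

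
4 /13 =0.31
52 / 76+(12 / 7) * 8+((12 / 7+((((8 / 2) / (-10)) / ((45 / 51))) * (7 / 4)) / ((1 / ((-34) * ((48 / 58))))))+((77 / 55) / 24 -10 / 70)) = 88751923 / 2314200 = 38.35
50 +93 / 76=3893 / 76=51.22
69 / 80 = 0.86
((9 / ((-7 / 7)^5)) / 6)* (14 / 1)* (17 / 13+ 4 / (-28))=-318 / 13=-24.46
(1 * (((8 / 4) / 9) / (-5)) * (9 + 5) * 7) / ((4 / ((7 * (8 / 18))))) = -1372 / 405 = -3.39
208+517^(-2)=55596113 / 267289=208.00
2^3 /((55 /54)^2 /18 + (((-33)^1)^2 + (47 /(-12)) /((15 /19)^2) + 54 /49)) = 514382400 /69690816487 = 0.01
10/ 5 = 2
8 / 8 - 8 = -7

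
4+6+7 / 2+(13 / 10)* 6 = 213 / 10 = 21.30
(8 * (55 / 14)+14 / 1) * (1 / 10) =159 / 35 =4.54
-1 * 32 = -32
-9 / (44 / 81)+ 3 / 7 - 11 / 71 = -356329 / 21868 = -16.29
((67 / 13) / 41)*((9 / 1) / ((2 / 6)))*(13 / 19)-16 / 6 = -805 / 2337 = -0.34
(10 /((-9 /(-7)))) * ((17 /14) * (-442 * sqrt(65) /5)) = -7514 * sqrt(65) /9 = -6731.09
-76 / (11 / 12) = -912 / 11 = -82.91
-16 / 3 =-5.33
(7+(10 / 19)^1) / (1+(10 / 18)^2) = 11583 / 2014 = 5.75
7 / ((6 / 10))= 35 / 3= 11.67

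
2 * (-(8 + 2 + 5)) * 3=-90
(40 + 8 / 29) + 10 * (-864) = -249392 / 29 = -8599.72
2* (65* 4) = 520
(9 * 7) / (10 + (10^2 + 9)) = 9 / 17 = 0.53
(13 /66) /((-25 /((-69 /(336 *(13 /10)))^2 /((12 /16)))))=-529 /2018016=-0.00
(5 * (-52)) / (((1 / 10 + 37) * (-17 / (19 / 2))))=24700 / 6307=3.92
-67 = -67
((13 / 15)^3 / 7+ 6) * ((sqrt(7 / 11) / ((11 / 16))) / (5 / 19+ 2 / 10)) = 10939972 * sqrt(77) / 6288975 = 15.26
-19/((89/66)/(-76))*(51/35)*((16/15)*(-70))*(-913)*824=39003898509312/445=87649210133.29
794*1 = 794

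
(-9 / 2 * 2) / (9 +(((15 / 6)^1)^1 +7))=-18 / 37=-0.49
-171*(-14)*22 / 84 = 627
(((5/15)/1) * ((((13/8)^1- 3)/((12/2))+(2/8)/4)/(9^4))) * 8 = -4/59049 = -0.00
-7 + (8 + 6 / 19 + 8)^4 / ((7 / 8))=73875294271 / 912247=80981.68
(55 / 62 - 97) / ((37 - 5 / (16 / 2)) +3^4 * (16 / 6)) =-23836 / 62589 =-0.38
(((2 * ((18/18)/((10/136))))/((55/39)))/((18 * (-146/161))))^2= 1.40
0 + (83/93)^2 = 6889/8649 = 0.80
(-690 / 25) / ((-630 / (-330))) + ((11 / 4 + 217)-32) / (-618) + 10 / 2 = -844517 / 86520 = -9.76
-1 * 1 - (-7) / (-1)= -8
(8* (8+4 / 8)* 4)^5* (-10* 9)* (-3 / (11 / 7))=2813884870164480 / 11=255807715469498.18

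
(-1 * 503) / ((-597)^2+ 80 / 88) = -5533 / 3920509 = -0.00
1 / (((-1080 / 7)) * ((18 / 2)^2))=-7 / 87480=-0.00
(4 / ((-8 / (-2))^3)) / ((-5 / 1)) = -1 / 80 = -0.01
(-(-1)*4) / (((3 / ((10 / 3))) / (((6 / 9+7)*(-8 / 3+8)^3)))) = 5169.16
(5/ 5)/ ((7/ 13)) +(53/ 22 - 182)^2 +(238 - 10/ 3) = 32489.42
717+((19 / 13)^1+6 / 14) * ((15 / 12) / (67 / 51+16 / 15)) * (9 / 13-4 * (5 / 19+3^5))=-248.11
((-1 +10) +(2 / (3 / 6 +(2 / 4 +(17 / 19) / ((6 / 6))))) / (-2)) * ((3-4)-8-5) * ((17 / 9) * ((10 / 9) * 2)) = -497.87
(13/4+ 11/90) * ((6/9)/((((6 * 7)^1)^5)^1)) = 607/35286632640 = 0.00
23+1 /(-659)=15156 /659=23.00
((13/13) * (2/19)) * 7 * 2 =28/19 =1.47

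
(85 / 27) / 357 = 5 / 567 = 0.01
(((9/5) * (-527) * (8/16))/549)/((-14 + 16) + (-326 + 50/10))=0.00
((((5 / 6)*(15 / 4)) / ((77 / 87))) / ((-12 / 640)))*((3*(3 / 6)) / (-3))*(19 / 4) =68875 / 154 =447.24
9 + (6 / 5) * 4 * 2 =93 / 5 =18.60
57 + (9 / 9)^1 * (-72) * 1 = -15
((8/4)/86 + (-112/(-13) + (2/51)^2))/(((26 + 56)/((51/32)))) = 12562465/74807616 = 0.17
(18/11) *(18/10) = 162/55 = 2.95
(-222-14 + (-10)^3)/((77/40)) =-49440/77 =-642.08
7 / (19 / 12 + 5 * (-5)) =-84 / 281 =-0.30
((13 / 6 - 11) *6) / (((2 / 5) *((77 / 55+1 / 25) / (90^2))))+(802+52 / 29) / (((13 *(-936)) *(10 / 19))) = -745312.63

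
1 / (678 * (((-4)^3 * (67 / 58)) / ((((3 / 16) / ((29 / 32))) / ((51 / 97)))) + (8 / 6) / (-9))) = -873 / 111290536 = -0.00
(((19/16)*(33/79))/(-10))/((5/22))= -6897/31600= -0.22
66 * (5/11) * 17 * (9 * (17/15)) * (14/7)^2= 20808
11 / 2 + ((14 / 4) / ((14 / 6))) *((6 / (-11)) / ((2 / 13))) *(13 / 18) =73 / 44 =1.66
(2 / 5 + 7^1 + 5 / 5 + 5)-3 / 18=397 / 30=13.23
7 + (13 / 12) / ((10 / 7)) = 7.76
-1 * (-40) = 40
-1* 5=-5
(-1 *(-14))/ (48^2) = 7/ 1152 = 0.01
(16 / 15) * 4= 64 / 15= 4.27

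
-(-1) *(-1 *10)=-10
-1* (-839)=839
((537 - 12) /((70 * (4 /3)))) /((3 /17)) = 255 /8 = 31.88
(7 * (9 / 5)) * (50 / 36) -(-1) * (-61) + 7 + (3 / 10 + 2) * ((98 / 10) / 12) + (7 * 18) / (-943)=-19664539 / 565800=-34.76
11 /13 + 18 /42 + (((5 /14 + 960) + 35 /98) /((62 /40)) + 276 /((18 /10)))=6553948 /8463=774.42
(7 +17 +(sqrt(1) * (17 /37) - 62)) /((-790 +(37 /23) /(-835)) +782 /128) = 1707247680 /35649426481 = 0.05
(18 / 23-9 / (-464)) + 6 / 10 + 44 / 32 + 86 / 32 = 145793 / 26680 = 5.46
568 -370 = 198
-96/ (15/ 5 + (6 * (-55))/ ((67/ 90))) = 2144/ 9833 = 0.22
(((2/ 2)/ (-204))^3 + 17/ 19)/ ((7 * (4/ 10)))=721621345/ 2258250624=0.32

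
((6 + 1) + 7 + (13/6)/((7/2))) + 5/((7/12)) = 487/21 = 23.19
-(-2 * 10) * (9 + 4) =260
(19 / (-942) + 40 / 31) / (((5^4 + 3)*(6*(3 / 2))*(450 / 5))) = 37091 / 14854473360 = 0.00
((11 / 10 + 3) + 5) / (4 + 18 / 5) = 91 / 76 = 1.20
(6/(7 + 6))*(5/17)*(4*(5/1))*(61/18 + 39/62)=224200/20553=10.91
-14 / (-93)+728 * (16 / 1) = 1083278 / 93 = 11648.15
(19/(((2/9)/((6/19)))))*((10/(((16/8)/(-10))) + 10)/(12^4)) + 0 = -5/96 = -0.05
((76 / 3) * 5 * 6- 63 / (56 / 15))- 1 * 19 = 5793 / 8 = 724.12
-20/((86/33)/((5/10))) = -165/43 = -3.84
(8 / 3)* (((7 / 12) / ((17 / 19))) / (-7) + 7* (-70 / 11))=-200338 / 1683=-119.04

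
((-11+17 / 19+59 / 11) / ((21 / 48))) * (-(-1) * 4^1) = -63424 / 1463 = -43.35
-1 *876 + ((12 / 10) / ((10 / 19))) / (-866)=-18965457 / 21650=-876.00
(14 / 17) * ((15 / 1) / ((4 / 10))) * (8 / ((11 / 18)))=75600 / 187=404.28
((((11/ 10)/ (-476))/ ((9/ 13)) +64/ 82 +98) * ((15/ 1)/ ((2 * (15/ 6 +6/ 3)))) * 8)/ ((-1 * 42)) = -173496137/ 5532786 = -31.36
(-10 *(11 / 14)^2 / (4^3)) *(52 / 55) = -0.09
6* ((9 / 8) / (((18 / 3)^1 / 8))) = 9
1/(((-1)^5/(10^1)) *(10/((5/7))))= -5/7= -0.71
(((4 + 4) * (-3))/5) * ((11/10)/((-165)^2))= -4/20625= -0.00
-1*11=-11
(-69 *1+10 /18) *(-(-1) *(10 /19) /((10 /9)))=-616 /19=-32.42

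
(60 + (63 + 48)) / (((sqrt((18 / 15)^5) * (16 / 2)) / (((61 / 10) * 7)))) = 40565 * sqrt(30) / 384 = 578.60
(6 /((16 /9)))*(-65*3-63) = -3483 /4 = -870.75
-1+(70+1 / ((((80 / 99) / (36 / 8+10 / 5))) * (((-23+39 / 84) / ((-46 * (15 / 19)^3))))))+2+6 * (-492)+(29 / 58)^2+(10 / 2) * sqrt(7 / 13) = -24866006721 / 8656058+5 * sqrt(91) / 13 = -2869.00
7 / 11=0.64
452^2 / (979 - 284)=204304 / 695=293.96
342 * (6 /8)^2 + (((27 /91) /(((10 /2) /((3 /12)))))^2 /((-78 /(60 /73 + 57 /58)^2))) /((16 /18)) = 2376054663500306853 /12351162007475200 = 192.37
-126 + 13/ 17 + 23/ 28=-59221/ 476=-124.41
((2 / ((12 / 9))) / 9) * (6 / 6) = 1 / 6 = 0.17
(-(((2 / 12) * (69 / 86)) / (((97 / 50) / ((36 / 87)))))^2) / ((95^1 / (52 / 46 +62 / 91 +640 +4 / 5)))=-139206092400 / 25297136768449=-0.01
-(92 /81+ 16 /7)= -1940 /567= -3.42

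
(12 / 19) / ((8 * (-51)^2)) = 1 / 32946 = 0.00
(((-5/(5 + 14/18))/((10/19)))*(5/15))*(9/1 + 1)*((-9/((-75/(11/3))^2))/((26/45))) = 0.20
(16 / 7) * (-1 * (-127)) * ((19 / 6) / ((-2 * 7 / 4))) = -38608 / 147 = -262.64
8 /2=4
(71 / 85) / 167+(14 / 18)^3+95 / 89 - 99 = -89756581664 / 920985795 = -97.46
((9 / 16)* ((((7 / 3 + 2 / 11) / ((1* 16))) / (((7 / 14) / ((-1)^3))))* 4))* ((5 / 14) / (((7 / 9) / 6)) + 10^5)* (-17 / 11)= 20742271455 / 189728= 109326.36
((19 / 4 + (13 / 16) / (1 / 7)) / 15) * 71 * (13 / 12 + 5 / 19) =3640099 / 54720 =66.52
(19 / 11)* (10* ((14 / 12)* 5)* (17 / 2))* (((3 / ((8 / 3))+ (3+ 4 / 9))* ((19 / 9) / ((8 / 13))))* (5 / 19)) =1208787125 / 342144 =3532.98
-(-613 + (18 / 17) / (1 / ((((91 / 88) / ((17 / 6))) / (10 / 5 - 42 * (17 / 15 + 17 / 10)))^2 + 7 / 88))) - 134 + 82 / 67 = 152990509799 / 318637528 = 480.14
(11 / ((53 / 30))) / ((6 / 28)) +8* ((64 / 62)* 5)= 115580 / 1643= 70.35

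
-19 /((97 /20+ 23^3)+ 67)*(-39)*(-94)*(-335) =1889400 /991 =1906.56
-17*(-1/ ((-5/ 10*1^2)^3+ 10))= 136/ 79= 1.72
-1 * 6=-6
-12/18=-2/3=-0.67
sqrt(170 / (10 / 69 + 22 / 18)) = 3 * sqrt(1106530) / 283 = 11.15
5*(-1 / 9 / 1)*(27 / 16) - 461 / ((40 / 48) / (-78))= 3451893 / 80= 43148.66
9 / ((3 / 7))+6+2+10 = 39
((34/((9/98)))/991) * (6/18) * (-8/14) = -1904/26757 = -0.07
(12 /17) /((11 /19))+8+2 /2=10.22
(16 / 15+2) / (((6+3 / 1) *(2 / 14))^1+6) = 322 / 765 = 0.42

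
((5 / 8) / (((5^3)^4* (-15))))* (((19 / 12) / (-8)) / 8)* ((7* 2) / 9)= 133 / 20250000000000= 0.00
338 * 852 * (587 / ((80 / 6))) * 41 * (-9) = -23391174573 / 5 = -4678234914.60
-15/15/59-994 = -58647/59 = -994.02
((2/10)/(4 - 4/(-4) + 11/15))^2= 9/7396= 0.00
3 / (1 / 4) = 12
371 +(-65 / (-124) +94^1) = 57725 / 124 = 465.52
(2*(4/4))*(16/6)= 16/3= 5.33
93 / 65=1.43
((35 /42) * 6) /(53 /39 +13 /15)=975 /434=2.25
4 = 4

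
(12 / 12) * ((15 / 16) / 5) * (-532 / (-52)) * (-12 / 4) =-5.75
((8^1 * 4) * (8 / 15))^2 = 291.27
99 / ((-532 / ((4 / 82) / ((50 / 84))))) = -297 / 19475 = -0.02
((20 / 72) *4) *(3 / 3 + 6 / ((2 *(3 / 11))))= 40 / 3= 13.33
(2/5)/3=2/15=0.13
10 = 10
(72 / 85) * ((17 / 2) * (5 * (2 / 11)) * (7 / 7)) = 72 / 11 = 6.55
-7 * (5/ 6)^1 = -35/ 6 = -5.83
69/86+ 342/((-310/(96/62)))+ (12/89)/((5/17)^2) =120033693/183887350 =0.65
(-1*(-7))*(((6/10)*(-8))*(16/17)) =-2688/85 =-31.62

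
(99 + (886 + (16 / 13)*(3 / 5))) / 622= 1.58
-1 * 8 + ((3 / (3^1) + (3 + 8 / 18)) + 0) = -32 / 9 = -3.56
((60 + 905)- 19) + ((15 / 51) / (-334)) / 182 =946.00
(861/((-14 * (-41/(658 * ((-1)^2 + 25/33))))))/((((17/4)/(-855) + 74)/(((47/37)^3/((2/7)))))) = 23714371317420/141002401529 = 168.18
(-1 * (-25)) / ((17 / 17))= 25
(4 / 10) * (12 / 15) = 0.32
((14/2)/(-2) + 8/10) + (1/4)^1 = -2.45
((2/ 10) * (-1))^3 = -1/ 125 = -0.01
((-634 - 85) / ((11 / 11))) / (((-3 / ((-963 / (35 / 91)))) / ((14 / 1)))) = -42005418 / 5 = -8401083.60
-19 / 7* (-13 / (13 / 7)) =19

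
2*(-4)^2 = 32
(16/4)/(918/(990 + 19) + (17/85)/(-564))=11381520/2587751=4.40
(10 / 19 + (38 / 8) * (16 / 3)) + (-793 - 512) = -1279.14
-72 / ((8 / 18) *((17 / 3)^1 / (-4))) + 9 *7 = 3015 / 17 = 177.35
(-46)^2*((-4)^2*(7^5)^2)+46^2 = 9563482032260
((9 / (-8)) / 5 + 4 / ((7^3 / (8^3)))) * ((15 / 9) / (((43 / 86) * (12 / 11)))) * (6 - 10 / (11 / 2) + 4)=394165 / 2744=143.65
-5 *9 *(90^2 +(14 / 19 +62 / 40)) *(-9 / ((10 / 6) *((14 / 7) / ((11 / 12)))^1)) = 2743272279 / 3040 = 902392.20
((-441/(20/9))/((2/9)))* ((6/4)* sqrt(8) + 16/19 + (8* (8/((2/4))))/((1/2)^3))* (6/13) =-521669484/1235- 321489* sqrt(2)/260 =-424153.11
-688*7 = -4816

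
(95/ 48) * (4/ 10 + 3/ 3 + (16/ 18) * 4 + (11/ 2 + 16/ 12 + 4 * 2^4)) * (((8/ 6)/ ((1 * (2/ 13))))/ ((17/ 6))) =1684787/ 3672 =458.82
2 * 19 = 38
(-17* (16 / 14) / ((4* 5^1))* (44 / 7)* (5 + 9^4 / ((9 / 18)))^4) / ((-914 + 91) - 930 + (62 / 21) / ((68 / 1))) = 4530996286721797331472 / 43806385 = 103432325829255.19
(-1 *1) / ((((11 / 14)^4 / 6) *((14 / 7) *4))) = -28812 / 14641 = -1.97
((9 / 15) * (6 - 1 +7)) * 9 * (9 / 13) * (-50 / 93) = -24.12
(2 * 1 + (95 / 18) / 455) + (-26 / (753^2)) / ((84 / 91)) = 311374753 / 154793457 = 2.01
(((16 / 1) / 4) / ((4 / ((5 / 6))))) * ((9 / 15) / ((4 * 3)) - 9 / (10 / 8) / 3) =-47 / 24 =-1.96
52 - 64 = -12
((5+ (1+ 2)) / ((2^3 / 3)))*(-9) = -27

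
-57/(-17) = 3.35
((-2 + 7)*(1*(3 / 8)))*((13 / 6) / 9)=65 / 144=0.45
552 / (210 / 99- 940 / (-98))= 223146 / 4735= 47.13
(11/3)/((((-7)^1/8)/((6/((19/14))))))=-352/19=-18.53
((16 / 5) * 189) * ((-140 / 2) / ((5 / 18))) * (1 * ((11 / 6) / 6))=-46569.60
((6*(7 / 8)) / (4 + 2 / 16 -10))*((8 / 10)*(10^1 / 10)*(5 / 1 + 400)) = -13608 / 47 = -289.53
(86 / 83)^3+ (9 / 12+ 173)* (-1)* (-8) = 1391.11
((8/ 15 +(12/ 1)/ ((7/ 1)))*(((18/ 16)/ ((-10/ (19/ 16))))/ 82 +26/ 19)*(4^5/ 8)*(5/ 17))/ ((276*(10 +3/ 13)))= 2090620337/ 51043024620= 0.04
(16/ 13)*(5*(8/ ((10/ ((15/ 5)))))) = 192/ 13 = 14.77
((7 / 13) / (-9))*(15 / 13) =-35 / 507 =-0.07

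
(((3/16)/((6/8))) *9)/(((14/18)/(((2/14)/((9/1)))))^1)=9/196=0.05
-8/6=-4/3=-1.33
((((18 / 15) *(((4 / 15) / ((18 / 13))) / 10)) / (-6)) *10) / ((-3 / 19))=494 / 2025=0.24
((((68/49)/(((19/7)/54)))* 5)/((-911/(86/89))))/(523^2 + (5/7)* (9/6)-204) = -631584/1178965441813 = -0.00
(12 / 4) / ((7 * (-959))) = -3 / 6713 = -0.00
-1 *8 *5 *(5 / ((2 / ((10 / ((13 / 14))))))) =-14000 / 13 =-1076.92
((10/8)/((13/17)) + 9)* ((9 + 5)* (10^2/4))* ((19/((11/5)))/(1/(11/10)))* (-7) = -12871075/52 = -247520.67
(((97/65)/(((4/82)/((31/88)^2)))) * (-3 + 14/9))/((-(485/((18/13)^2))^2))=28723329/335220457000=0.00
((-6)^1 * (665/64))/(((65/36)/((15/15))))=-3591/104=-34.53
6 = 6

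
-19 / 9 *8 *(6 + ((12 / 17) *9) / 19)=-106.98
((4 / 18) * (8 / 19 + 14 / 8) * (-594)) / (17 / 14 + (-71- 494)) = 8470 / 16663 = 0.51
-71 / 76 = -0.93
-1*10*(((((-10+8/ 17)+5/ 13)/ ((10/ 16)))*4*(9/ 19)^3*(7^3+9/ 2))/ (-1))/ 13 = -32766392160/ 19705907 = -1662.77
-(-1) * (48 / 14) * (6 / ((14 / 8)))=576 / 49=11.76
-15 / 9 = -5 / 3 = -1.67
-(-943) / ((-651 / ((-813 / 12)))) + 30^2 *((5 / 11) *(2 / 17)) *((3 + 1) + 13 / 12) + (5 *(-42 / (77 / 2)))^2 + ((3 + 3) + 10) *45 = 5852128481 / 5356428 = 1092.54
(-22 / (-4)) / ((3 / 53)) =583 / 6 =97.17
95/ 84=1.13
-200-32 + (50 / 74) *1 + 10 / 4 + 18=-15601 / 74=-210.82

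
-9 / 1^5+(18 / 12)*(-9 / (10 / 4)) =-72 / 5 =-14.40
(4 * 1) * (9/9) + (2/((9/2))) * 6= 20/3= 6.67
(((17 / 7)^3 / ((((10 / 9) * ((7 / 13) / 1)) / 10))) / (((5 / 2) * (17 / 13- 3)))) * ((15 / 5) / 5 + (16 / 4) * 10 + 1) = -1554315984 / 660275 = -2354.04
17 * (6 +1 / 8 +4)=1377 / 8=172.12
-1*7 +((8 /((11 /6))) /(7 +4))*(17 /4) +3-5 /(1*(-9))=-1915 /1089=-1.76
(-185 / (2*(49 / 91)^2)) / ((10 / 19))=-118807 / 196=-606.16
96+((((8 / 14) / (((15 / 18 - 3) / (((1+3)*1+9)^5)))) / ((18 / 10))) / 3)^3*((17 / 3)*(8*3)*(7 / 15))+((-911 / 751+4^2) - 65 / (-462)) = -670087819334636584929869 / 1770547086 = -378463710247035.24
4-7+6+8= 11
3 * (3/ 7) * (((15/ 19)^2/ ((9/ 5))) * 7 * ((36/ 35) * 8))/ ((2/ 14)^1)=64800/ 361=179.50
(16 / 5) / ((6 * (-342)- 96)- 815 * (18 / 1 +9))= -0.00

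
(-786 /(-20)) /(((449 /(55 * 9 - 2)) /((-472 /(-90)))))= 7620794 /33675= 226.30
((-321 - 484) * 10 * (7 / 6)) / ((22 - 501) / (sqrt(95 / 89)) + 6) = 5353250 / 20416829 + 13495825 * sqrt(8455) / 61250487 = 20.52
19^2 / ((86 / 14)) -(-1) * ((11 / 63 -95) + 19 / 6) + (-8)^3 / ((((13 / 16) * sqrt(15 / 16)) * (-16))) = -178205 / 5418 + 2048 * sqrt(15) / 195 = 7.78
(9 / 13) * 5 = 45 / 13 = 3.46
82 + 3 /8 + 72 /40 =3367 /40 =84.18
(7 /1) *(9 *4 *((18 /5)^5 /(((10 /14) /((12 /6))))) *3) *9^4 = 131214670578432 /15625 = 8397738917.02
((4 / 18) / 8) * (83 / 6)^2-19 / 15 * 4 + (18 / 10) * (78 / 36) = 5377 / 1296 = 4.15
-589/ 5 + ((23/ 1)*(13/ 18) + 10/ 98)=-101.09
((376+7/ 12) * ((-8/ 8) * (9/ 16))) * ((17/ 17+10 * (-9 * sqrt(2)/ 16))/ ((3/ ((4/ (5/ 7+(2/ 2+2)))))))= -31633/ 416+1423485 * sqrt(2)/ 3328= 528.86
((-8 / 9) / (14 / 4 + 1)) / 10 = -8 / 405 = -0.02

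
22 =22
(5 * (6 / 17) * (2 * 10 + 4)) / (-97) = -720 / 1649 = -0.44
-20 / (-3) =20 / 3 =6.67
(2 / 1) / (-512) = -1 / 256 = -0.00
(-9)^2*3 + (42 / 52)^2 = 164709 / 676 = 243.65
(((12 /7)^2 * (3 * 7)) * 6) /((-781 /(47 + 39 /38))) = -2365200 /103873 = -22.77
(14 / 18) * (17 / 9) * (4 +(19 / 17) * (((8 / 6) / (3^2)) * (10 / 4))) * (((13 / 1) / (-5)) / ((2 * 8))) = -92183 / 87480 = -1.05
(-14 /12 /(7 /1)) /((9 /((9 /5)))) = -1 /30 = -0.03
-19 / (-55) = 19 / 55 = 0.35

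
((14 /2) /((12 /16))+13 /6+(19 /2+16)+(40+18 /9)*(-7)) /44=-257 /44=-5.84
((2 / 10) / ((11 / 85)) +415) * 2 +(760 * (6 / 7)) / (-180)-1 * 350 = 110758 / 231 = 479.47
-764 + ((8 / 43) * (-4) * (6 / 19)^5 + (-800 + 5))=-165990497495 / 106472257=-1559.00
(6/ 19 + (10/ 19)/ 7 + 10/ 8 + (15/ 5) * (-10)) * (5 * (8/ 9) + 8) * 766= -15408856/ 57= -270330.81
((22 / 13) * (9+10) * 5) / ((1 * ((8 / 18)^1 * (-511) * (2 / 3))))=-28215 / 26572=-1.06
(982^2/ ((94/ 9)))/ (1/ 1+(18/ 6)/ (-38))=164899404/ 1645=100242.80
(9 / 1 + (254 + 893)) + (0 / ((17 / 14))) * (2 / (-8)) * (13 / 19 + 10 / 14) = 1156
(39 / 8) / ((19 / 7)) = 273 / 152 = 1.80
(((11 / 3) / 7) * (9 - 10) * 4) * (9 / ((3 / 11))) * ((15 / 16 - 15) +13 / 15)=383207 / 420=912.40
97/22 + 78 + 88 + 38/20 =9477/55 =172.31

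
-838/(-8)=419/4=104.75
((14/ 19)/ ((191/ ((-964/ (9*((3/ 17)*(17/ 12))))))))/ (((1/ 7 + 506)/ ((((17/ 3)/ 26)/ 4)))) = -803012/ 4512998997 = -0.00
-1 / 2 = -0.50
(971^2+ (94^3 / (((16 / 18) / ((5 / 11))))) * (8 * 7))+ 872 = 272014803 / 11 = 24728618.45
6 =6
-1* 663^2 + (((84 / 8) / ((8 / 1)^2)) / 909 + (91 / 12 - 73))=-439634.42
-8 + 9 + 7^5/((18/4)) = 33623/9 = 3735.89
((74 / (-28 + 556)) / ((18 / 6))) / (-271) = -37 / 214632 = -0.00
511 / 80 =6.39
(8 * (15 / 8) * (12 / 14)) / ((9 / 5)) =50 / 7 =7.14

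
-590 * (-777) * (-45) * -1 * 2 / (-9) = -4584300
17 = 17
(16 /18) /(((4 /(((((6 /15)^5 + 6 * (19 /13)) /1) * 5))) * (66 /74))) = 26393284 /2413125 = 10.94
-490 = -490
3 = 3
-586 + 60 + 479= -47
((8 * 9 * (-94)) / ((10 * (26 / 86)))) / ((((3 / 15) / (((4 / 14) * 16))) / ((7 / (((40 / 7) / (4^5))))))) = -4172120064 / 65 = -64186462.52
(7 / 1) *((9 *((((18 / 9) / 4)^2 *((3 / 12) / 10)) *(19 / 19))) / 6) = 21 / 320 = 0.07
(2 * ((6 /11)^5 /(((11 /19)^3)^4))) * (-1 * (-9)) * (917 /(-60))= -23673368483060722645968 /2527235142496468855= -9367.30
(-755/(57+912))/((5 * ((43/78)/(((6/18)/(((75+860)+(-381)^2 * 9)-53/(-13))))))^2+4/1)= -86254220/12938872742036667660369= -0.00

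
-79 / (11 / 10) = -790 / 11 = -71.82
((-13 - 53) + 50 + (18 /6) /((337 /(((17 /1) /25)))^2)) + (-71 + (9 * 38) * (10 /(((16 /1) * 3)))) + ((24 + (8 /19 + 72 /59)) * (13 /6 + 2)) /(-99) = -1590833009398859 /94528305382500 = -16.83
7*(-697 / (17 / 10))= -2870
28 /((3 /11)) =308 /3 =102.67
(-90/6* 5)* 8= -600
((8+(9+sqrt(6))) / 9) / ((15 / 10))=2 * sqrt(6) / 27+34 / 27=1.44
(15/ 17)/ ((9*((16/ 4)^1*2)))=5/ 408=0.01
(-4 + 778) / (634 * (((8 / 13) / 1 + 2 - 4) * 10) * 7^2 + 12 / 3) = -5031 / 2795914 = -0.00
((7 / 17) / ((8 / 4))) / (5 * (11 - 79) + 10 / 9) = -63 / 103700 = -0.00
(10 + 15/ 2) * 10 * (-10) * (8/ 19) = -14000/ 19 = -736.84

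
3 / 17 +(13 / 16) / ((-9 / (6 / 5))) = 139 / 2040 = 0.07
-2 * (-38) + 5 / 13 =993 / 13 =76.38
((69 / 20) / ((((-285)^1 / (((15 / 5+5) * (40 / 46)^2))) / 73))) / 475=-2336 / 207575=-0.01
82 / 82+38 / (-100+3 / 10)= 617 / 997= 0.62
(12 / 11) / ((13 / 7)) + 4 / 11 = 136 / 143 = 0.95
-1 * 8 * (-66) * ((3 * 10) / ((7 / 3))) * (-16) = -760320 / 7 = -108617.14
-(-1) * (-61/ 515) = -61/ 515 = -0.12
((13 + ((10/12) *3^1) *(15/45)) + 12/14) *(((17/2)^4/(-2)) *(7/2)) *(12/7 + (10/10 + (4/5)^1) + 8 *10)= -150629371811/13440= -11207542.55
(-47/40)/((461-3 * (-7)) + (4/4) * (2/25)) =-235/96416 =-0.00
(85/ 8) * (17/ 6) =1445/ 48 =30.10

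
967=967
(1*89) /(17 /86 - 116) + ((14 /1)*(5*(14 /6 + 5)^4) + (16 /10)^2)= 4082708260106 /20166975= 202445.25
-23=-23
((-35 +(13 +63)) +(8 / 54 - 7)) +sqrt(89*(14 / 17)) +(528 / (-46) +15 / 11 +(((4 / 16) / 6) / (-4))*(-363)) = sqrt(21182) / 17 +6080087 / 218592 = 36.38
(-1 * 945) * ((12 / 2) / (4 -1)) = -1890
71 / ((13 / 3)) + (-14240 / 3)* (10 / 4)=-462161 / 39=-11850.28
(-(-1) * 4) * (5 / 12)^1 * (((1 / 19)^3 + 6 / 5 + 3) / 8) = 36011 / 41154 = 0.88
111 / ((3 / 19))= 703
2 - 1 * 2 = 0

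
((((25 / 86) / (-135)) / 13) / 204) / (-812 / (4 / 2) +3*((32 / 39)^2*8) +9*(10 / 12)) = 13 / 6121548972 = 0.00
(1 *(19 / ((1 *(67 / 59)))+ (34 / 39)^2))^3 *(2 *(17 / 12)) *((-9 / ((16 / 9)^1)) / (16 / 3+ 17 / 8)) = -96279188346748211669 / 9354919478140548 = -10291.82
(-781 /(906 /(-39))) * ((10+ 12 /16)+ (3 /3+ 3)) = 599027 /1208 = 495.88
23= 23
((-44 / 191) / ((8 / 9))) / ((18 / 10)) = -55 / 382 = -0.14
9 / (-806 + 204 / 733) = -6597 / 590594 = -0.01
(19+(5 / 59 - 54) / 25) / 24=6211 / 8850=0.70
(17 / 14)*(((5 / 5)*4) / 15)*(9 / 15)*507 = 17238 / 175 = 98.50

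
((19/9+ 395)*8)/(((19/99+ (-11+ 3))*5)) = -314512/3865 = -81.37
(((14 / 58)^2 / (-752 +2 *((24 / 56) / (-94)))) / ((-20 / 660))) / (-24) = -177331 / 1664581208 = -0.00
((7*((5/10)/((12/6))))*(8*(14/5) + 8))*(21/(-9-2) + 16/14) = -2242/55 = -40.76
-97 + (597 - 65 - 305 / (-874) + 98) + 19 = 482753 / 874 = 552.35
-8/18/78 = -2/351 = -0.01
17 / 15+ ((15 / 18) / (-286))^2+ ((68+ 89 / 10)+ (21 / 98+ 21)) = 10228754267 / 103062960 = 99.25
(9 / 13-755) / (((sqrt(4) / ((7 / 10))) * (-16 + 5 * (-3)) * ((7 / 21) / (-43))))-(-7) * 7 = -4229939 / 4030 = -1049.61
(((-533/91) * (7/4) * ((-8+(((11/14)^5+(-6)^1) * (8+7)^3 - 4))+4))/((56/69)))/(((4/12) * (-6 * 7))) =-29284935160143/1686616064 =-17363.13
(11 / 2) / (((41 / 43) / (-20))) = -4730 / 41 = -115.37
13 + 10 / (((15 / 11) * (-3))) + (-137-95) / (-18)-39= -140 / 9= -15.56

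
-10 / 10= -1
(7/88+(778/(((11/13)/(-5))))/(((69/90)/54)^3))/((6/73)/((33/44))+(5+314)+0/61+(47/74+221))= -4645715050673638531/1563806648844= -2970773.31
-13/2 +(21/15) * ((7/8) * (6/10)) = -1153/200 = -5.76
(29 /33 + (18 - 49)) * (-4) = 3976 /33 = 120.48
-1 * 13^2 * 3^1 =-507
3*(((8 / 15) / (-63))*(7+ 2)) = -8 / 35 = -0.23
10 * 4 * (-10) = -400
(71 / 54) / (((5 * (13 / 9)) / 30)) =71 / 13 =5.46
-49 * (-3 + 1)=98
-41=-41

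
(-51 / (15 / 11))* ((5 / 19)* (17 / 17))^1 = -187 / 19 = -9.84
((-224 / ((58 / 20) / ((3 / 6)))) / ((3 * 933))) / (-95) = 224 / 1542249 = 0.00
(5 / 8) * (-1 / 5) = -1 / 8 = -0.12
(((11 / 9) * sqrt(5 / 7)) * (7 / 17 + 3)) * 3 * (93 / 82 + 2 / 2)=7975 * sqrt(35) / 2091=22.56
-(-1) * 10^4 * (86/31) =860000/31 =27741.94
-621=-621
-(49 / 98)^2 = -1 / 4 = -0.25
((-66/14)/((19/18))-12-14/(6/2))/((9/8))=-67456/3591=-18.78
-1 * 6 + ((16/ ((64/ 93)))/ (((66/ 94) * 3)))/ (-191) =-152729/ 25212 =-6.06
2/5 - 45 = -223/5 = -44.60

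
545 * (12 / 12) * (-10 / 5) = -1090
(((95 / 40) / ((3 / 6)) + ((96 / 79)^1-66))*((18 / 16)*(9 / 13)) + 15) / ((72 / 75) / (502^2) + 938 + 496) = -547946472425 / 24742055190528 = -0.02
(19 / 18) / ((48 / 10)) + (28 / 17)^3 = 9949999 / 2122416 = 4.69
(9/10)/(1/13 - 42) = -117/5450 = -0.02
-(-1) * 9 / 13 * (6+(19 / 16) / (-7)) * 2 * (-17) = -137.24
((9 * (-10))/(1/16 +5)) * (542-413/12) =-243640/27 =-9023.70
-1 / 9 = -0.11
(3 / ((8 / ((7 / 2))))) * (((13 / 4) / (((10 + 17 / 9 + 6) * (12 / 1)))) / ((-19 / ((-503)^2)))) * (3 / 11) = -88806159 / 1230592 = -72.17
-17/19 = -0.89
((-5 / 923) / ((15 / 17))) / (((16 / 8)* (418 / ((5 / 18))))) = -85 / 41667912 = -0.00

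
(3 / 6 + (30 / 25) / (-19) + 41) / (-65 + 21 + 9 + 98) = 7873 / 11970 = 0.66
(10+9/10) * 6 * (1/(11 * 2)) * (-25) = -1635/22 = -74.32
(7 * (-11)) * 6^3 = -16632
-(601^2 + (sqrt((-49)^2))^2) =-363602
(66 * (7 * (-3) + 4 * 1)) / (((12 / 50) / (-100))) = 467500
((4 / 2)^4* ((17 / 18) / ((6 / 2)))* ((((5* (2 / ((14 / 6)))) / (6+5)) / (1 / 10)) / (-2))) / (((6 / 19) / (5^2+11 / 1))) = -258400 / 231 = -1118.61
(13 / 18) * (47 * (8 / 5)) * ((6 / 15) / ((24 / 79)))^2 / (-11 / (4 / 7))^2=15253004 / 60031125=0.25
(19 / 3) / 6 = 19 / 18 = 1.06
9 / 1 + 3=12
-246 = -246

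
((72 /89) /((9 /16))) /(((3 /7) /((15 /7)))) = 640 /89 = 7.19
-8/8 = -1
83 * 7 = 581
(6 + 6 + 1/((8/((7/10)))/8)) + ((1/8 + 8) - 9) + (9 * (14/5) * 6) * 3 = 18617/40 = 465.42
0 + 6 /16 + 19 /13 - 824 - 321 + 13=-117537 /104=-1130.16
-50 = -50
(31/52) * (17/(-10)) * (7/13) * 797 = -2940133/6760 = -434.93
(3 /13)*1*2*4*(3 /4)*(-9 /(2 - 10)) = 81 /52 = 1.56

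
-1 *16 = -16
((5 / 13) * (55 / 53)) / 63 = 275 / 43407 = 0.01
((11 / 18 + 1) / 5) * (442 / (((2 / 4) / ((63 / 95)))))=89726 / 475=188.90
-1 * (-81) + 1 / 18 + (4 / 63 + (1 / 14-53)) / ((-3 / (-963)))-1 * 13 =-1064803 / 63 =-16901.63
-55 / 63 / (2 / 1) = -55 / 126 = -0.44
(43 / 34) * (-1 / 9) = -43 / 306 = -0.14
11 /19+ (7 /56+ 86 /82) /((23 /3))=104929 /143336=0.73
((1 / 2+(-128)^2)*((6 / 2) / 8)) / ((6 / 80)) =163845 / 2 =81922.50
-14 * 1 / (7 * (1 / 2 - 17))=4 / 33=0.12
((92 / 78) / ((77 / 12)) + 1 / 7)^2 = 106929 / 1002001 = 0.11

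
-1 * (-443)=443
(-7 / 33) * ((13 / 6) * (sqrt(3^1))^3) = -91 * sqrt(3) / 66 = -2.39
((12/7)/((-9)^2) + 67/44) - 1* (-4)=5.54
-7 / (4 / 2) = -3.50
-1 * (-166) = 166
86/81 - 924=-74758/81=-922.94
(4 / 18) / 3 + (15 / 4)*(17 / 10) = 6.45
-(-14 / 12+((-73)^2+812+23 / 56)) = -1031561 / 168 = -6140.24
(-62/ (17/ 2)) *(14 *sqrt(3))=-1736 *sqrt(3)/ 17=-176.87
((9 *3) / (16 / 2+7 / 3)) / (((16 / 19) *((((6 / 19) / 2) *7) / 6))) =29241 / 1736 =16.84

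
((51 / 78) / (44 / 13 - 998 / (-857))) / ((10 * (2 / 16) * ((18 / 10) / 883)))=12864427 / 228069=56.41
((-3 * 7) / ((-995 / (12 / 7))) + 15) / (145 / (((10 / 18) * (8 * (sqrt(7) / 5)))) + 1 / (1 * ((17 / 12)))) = -151923968 / 54405462715 + 1003105128 * sqrt(7) / 10881092543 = 0.24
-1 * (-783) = 783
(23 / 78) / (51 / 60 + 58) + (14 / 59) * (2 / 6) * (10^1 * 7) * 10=49987790 / 902759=55.37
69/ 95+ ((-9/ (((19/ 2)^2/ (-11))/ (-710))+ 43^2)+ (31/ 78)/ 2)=301597091/ 281580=1071.09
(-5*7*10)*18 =-6300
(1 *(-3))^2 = 9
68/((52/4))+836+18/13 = 10954/13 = 842.62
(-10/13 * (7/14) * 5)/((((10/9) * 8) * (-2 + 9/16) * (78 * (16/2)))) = 15/62192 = 0.00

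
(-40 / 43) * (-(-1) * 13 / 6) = -260 / 129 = -2.02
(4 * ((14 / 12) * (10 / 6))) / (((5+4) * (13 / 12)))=0.80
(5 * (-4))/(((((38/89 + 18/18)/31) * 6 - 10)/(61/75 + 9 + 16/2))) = 3686024/100605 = 36.64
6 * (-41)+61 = -185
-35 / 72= -0.49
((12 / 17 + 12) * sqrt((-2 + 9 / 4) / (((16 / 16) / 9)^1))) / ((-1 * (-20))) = 81 / 85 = 0.95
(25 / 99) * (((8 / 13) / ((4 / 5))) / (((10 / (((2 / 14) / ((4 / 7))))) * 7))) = 0.00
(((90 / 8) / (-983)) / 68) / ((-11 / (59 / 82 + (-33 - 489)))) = -1923525 / 241173152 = -0.01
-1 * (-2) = 2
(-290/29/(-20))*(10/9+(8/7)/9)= 13/21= 0.62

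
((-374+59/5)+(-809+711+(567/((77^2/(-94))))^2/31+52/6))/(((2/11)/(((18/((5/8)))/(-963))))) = 1198078007416/16224856725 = 73.84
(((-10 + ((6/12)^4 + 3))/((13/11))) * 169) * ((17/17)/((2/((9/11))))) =-12987/32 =-405.84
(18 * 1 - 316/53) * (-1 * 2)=-24.08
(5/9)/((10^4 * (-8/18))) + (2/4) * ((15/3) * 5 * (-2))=-25.00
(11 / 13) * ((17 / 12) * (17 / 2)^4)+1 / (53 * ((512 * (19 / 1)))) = 125822047951 / 20107776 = 6257.38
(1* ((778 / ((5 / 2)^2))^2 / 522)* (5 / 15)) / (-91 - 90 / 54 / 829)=-2007121744 / 18459388125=-0.11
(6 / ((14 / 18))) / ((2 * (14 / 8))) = 108 / 49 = 2.20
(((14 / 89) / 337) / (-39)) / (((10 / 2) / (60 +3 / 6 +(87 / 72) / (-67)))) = -136157 / 940460508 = -0.00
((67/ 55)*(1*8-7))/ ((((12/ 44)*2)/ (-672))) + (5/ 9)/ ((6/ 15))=-134947/ 90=-1499.41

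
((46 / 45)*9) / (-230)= -1 / 25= -0.04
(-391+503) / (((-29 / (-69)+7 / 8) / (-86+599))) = 31715712 / 715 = 44357.64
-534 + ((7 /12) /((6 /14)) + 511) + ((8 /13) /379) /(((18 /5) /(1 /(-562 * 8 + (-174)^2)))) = -549705937 /25403612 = -21.64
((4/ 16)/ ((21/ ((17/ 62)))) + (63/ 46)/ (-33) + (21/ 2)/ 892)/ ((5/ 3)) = -0.02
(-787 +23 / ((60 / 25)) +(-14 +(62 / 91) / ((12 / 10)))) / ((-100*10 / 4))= 287869 / 91000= 3.16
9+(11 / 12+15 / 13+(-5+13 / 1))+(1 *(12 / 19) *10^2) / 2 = 150125 / 2964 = 50.65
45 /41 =1.10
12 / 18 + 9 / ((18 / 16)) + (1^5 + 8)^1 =53 / 3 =17.67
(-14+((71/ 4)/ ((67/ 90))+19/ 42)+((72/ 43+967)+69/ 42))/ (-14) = -118656127/ 1694028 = -70.04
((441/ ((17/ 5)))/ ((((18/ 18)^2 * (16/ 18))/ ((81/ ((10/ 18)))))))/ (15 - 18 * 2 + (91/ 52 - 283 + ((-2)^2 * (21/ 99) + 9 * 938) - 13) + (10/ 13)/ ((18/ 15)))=413756343/ 158078002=2.62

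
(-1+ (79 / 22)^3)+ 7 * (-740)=-54674249 / 10648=-5134.70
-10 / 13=-0.77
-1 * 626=-626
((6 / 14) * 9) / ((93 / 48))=432 / 217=1.99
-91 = -91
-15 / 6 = -2.50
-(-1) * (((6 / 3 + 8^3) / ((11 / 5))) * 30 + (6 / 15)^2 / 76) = 36622511 / 5225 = 7009.09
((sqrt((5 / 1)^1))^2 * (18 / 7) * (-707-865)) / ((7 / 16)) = -2263680 / 49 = -46197.55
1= 1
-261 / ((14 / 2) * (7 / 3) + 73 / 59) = -14.85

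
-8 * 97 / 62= -388 / 31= -12.52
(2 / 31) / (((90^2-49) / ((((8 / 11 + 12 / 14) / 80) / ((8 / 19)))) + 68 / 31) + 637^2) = 2318 / 20728629053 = 0.00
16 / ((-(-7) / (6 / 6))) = 2.29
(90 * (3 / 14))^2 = 18225 / 49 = 371.94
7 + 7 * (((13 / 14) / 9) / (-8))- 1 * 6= 131 / 144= 0.91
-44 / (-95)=44 / 95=0.46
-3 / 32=-0.09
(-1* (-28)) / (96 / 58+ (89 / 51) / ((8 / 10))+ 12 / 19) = 3147312 / 502235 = 6.27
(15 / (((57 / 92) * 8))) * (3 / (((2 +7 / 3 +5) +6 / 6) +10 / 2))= 45 / 76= 0.59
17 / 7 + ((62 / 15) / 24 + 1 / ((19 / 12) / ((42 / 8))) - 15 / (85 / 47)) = -967609 / 406980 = -2.38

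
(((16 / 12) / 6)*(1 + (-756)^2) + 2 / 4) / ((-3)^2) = 2286157 / 162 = 14112.08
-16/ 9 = -1.78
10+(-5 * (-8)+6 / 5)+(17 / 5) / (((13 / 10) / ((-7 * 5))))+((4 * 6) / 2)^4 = 1345218 / 65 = 20695.66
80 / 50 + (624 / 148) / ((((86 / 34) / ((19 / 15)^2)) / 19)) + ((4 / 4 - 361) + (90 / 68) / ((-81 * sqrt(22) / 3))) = -36702724 / 119325 - 5 * sqrt(22) / 2244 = -307.60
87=87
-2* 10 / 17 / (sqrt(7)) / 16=-5* sqrt(7) / 476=-0.03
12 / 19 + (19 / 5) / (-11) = 299 / 1045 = 0.29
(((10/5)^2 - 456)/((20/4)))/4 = -113/5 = -22.60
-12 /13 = -0.92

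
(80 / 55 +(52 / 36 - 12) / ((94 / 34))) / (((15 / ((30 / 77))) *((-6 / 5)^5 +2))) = 4909375 / 39052629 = 0.13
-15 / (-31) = 15 / 31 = 0.48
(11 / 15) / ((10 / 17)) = 187 / 150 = 1.25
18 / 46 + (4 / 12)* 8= 211 / 69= 3.06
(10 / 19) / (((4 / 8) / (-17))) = -340 / 19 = -17.89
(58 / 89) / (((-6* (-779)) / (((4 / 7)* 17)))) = 1972 / 1455951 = 0.00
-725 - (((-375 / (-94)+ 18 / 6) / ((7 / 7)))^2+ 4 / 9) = -61575085 / 79524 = -774.30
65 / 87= 0.75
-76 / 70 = -38 / 35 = -1.09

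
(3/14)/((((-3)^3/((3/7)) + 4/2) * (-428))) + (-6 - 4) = -3655117/365512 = -10.00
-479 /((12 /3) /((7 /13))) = -3353 /52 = -64.48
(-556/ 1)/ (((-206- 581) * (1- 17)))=-139/ 3148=-0.04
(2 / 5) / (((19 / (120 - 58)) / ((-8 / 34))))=-496 / 1615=-0.31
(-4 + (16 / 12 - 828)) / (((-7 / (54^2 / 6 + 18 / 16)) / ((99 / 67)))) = 11445489 / 134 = 85414.10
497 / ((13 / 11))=5467 / 13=420.54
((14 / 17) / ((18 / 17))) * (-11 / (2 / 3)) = -77 / 6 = -12.83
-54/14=-27/7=-3.86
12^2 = 144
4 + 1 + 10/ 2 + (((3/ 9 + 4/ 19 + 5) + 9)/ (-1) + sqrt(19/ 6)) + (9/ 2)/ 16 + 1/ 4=-7319/ 1824 + sqrt(114)/ 6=-2.23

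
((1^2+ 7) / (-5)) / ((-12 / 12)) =8 / 5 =1.60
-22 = -22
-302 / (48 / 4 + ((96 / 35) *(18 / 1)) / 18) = -20.48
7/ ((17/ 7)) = 49/ 17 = 2.88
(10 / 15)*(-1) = -2 / 3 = -0.67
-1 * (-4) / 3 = 4 / 3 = 1.33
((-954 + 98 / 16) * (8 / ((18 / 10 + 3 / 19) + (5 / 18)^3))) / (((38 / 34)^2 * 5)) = -12780752184 / 20835913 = -613.40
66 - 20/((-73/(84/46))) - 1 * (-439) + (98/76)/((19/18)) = 307133774/606119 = 506.72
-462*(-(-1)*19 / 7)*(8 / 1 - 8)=0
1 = 1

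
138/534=23/89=0.26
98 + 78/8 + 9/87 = 12511/116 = 107.85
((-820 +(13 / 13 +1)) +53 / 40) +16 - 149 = -37987 / 40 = -949.68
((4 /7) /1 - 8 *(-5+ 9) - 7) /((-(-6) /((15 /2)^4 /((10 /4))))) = -907875 /112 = -8106.03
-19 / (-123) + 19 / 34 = 2983 / 4182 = 0.71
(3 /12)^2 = 1 /16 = 0.06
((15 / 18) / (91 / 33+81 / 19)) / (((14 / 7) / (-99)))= -103455 / 17608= -5.88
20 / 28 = 5 / 7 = 0.71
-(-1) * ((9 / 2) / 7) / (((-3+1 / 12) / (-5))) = 1.10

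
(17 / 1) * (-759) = -12903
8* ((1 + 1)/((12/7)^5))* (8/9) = 16807/17496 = 0.96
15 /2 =7.50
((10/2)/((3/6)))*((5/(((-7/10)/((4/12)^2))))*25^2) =-312500/63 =-4960.32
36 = 36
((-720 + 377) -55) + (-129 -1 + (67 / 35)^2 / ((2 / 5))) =-254231 / 490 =-518.84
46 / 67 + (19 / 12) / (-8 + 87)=44881 / 63516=0.71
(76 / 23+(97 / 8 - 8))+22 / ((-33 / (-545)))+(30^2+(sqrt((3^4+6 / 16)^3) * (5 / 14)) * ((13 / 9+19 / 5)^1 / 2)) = 1958.22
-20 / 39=-0.51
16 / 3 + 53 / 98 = 1727 / 294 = 5.87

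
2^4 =16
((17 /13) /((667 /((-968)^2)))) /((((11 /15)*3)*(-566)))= -3620320 /2453893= -1.48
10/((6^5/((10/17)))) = 25/33048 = 0.00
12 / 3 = 4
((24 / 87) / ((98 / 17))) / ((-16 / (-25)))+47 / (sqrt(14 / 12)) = 43.59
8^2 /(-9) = -64 /9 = -7.11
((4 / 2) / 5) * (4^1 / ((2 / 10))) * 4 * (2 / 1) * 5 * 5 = 1600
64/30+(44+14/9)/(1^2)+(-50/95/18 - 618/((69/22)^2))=-2286473/150765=-15.17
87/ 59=1.47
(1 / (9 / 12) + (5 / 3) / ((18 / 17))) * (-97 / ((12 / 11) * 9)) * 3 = -167519 / 1944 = -86.17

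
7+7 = 14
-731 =-731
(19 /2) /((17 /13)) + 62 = 2355 /34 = 69.26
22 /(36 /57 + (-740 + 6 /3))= -209 /7005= -0.03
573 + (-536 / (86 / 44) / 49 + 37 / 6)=7251073 / 12642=573.57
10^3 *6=6000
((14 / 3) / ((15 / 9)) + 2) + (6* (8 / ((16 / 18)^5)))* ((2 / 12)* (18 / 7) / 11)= 6441909 / 788480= 8.17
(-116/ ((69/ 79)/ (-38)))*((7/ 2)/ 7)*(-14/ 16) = -304703/ 138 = -2207.99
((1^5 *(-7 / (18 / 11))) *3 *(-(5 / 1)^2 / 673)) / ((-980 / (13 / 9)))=-715 / 1017576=-0.00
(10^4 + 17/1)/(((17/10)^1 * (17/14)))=4852.53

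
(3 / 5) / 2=3 / 10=0.30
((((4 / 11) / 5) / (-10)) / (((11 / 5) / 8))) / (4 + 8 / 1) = -4 / 1815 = -0.00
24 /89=0.27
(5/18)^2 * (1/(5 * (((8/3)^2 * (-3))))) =-5/6912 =-0.00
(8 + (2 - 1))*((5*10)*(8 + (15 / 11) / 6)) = 40725 / 11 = 3702.27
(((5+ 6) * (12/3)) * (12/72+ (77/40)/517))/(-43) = -10571/60630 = -0.17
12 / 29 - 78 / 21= -670 / 203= -3.30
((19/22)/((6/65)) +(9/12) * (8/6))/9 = 1367/1188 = 1.15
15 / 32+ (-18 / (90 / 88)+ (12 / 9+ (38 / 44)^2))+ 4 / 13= -11132579 / 755040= -14.74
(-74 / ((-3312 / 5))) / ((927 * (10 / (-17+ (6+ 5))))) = -37 / 511704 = -0.00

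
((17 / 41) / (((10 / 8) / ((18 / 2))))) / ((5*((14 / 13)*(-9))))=-442 / 7175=-0.06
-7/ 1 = -7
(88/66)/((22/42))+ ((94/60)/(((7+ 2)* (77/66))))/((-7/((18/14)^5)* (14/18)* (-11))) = 809847443/317064055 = 2.55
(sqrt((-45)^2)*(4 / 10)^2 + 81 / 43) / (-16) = -1953 / 3440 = -0.57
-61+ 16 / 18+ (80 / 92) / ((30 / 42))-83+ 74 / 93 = -905426 / 6417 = -141.10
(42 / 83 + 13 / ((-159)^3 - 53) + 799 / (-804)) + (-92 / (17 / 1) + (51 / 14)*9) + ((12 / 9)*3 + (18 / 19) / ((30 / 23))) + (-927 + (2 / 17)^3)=-1464013545215604179 / 1635064389489930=-895.39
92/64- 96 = -1513/16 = -94.56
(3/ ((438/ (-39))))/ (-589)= 39/ 85994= 0.00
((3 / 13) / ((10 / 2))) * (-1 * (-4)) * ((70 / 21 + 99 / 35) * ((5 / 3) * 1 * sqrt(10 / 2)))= 2588 * sqrt(5) / 1365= 4.24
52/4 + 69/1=82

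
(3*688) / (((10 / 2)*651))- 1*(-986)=1070498 / 1085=986.63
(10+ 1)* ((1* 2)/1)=22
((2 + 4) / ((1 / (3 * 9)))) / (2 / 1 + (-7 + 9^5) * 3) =81 / 88564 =0.00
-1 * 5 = -5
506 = 506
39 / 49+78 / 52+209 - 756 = -53381 / 98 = -544.70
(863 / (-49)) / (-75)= 0.23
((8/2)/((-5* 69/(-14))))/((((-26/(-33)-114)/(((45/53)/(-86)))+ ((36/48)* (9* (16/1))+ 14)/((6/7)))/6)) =33264/396521219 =0.00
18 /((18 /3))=3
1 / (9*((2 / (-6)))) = -1 / 3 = -0.33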